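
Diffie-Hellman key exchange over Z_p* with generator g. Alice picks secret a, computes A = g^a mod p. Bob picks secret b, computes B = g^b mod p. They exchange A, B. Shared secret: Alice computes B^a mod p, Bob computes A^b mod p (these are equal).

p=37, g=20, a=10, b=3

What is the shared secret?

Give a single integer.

Answer: 11

Derivation:
A = 20^10 mod 37  (bits of 10 = 1010)
  bit 0 = 1: r = r^2 * 20 mod 37 = 1^2 * 20 = 1*20 = 20
  bit 1 = 0: r = r^2 mod 37 = 20^2 = 30
  bit 2 = 1: r = r^2 * 20 mod 37 = 30^2 * 20 = 12*20 = 18
  bit 3 = 0: r = r^2 mod 37 = 18^2 = 28
  -> A = 28
B = 20^3 mod 37  (bits of 3 = 11)
  bit 0 = 1: r = r^2 * 20 mod 37 = 1^2 * 20 = 1*20 = 20
  bit 1 = 1: r = r^2 * 20 mod 37 = 20^2 * 20 = 30*20 = 8
  -> B = 8
s = B^a = 8^10 mod 37  (bits of 10 = 1010)
  bit 0 = 1: r = r^2 * 8 mod 37 = 1^2 * 8 = 1*8 = 8
  bit 1 = 0: r = r^2 mod 37 = 8^2 = 27
  bit 2 = 1: r = r^2 * 8 mod 37 = 27^2 * 8 = 26*8 = 23
  bit 3 = 0: r = r^2 mod 37 = 23^2 = 11
  -> s = B^a = 11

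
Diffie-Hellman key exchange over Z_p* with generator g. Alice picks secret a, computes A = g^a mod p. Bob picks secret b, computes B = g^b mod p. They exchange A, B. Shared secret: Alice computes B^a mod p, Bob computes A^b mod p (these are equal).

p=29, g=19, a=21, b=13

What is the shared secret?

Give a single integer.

A = 19^21 mod 29  (bits of 21 = 10101)
  bit 0 = 1: r = r^2 * 19 mod 29 = 1^2 * 19 = 1*19 = 19
  bit 1 = 0: r = r^2 mod 29 = 19^2 = 13
  bit 2 = 1: r = r^2 * 19 mod 29 = 13^2 * 19 = 24*19 = 21
  bit 3 = 0: r = r^2 mod 29 = 21^2 = 6
  bit 4 = 1: r = r^2 * 19 mod 29 = 6^2 * 19 = 7*19 = 17
  -> A = 17
B = 19^13 mod 29  (bits of 13 = 1101)
  bit 0 = 1: r = r^2 * 19 mod 29 = 1^2 * 19 = 1*19 = 19
  bit 1 = 1: r = r^2 * 19 mod 29 = 19^2 * 19 = 13*19 = 15
  bit 2 = 0: r = r^2 mod 29 = 15^2 = 22
  bit 3 = 1: r = r^2 * 19 mod 29 = 22^2 * 19 = 20*19 = 3
  -> B = 3
s = B^a = 3^21 mod 29  (bits of 21 = 10101)
  bit 0 = 1: r = r^2 * 3 mod 29 = 1^2 * 3 = 1*3 = 3
  bit 1 = 0: r = r^2 mod 29 = 3^2 = 9
  bit 2 = 1: r = r^2 * 3 mod 29 = 9^2 * 3 = 23*3 = 11
  bit 3 = 0: r = r^2 mod 29 = 11^2 = 5
  bit 4 = 1: r = r^2 * 3 mod 29 = 5^2 * 3 = 25*3 = 17
  -> s = B^a = 17

Answer: 17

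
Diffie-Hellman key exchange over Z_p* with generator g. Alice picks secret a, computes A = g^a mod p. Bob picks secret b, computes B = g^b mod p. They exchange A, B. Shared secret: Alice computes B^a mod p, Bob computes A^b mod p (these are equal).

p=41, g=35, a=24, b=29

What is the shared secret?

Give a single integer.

A = 35^24 mod 41  (bits of 24 = 11000)
  bit 0 = 1: r = r^2 * 35 mod 41 = 1^2 * 35 = 1*35 = 35
  bit 1 = 1: r = r^2 * 35 mod 41 = 35^2 * 35 = 36*35 = 30
  bit 2 = 0: r = r^2 mod 41 = 30^2 = 39
  bit 3 = 0: r = r^2 mod 41 = 39^2 = 4
  bit 4 = 0: r = r^2 mod 41 = 4^2 = 16
  -> A = 16
B = 35^29 mod 41  (bits of 29 = 11101)
  bit 0 = 1: r = r^2 * 35 mod 41 = 1^2 * 35 = 1*35 = 35
  bit 1 = 1: r = r^2 * 35 mod 41 = 35^2 * 35 = 36*35 = 30
  bit 2 = 1: r = r^2 * 35 mod 41 = 30^2 * 35 = 39*35 = 12
  bit 3 = 0: r = r^2 mod 41 = 12^2 = 21
  bit 4 = 1: r = r^2 * 35 mod 41 = 21^2 * 35 = 31*35 = 19
  -> B = 19
s = B^a = 19^24 mod 41  (bits of 24 = 11000)
  bit 0 = 1: r = r^2 * 19 mod 41 = 1^2 * 19 = 1*19 = 19
  bit 1 = 1: r = r^2 * 19 mod 41 = 19^2 * 19 = 33*19 = 12
  bit 2 = 0: r = r^2 mod 41 = 12^2 = 21
  bit 3 = 0: r = r^2 mod 41 = 21^2 = 31
  bit 4 = 0: r = r^2 mod 41 = 31^2 = 18
  -> s = B^a = 18

Answer: 18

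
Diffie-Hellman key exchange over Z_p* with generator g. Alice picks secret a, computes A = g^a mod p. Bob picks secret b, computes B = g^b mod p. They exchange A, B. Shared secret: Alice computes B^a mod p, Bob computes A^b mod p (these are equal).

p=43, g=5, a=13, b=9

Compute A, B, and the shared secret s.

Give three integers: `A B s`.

Answer: 33 22 2

Derivation:
A = 5^13 mod 43  (bits of 13 = 1101)
  bit 0 = 1: r = r^2 * 5 mod 43 = 1^2 * 5 = 1*5 = 5
  bit 1 = 1: r = r^2 * 5 mod 43 = 5^2 * 5 = 25*5 = 39
  bit 2 = 0: r = r^2 mod 43 = 39^2 = 16
  bit 3 = 1: r = r^2 * 5 mod 43 = 16^2 * 5 = 41*5 = 33
  -> A = 33
B = 5^9 mod 43  (bits of 9 = 1001)
  bit 0 = 1: r = r^2 * 5 mod 43 = 1^2 * 5 = 1*5 = 5
  bit 1 = 0: r = r^2 mod 43 = 5^2 = 25
  bit 2 = 0: r = r^2 mod 43 = 25^2 = 23
  bit 3 = 1: r = r^2 * 5 mod 43 = 23^2 * 5 = 13*5 = 22
  -> B = 22
s = B^a = 22^13 mod 43  (bits of 13 = 1101)
  bit 0 = 1: r = r^2 * 22 mod 43 = 1^2 * 22 = 1*22 = 22
  bit 1 = 1: r = r^2 * 22 mod 43 = 22^2 * 22 = 11*22 = 27
  bit 2 = 0: r = r^2 mod 43 = 27^2 = 41
  bit 3 = 1: r = r^2 * 22 mod 43 = 41^2 * 22 = 4*22 = 2
  -> s = B^a = 2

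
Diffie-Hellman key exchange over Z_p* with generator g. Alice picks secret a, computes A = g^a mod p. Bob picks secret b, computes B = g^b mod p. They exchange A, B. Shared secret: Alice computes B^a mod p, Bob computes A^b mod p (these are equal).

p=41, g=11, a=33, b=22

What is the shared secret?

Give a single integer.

A = 11^33 mod 41  (bits of 33 = 100001)
  bit 0 = 1: r = r^2 * 11 mod 41 = 1^2 * 11 = 1*11 = 11
  bit 1 = 0: r = r^2 mod 41 = 11^2 = 39
  bit 2 = 0: r = r^2 mod 41 = 39^2 = 4
  bit 3 = 0: r = r^2 mod 41 = 4^2 = 16
  bit 4 = 0: r = r^2 mod 41 = 16^2 = 10
  bit 5 = 1: r = r^2 * 11 mod 41 = 10^2 * 11 = 18*11 = 34
  -> A = 34
B = 11^22 mod 41  (bits of 22 = 10110)
  bit 0 = 1: r = r^2 * 11 mod 41 = 1^2 * 11 = 1*11 = 11
  bit 1 = 0: r = r^2 mod 41 = 11^2 = 39
  bit 2 = 1: r = r^2 * 11 mod 41 = 39^2 * 11 = 4*11 = 3
  bit 3 = 1: r = r^2 * 11 mod 41 = 3^2 * 11 = 9*11 = 17
  bit 4 = 0: r = r^2 mod 41 = 17^2 = 2
  -> B = 2
s = B^a = 2^33 mod 41  (bits of 33 = 100001)
  bit 0 = 1: r = r^2 * 2 mod 41 = 1^2 * 2 = 1*2 = 2
  bit 1 = 0: r = r^2 mod 41 = 2^2 = 4
  bit 2 = 0: r = r^2 mod 41 = 4^2 = 16
  bit 3 = 0: r = r^2 mod 41 = 16^2 = 10
  bit 4 = 0: r = r^2 mod 41 = 10^2 = 18
  bit 5 = 1: r = r^2 * 2 mod 41 = 18^2 * 2 = 37*2 = 33
  -> s = B^a = 33

Answer: 33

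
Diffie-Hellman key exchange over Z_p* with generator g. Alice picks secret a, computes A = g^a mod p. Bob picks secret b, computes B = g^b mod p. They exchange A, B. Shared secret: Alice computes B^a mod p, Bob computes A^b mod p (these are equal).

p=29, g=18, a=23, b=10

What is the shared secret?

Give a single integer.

Answer: 9

Derivation:
A = 18^23 mod 29  (bits of 23 = 10111)
  bit 0 = 1: r = r^2 * 18 mod 29 = 1^2 * 18 = 1*18 = 18
  bit 1 = 0: r = r^2 mod 29 = 18^2 = 5
  bit 2 = 1: r = r^2 * 18 mod 29 = 5^2 * 18 = 25*18 = 15
  bit 3 = 1: r = r^2 * 18 mod 29 = 15^2 * 18 = 22*18 = 19
  bit 4 = 1: r = r^2 * 18 mod 29 = 19^2 * 18 = 13*18 = 2
  -> A = 2
B = 18^10 mod 29  (bits of 10 = 1010)
  bit 0 = 1: r = r^2 * 18 mod 29 = 1^2 * 18 = 1*18 = 18
  bit 1 = 0: r = r^2 mod 29 = 18^2 = 5
  bit 2 = 1: r = r^2 * 18 mod 29 = 5^2 * 18 = 25*18 = 15
  bit 3 = 0: r = r^2 mod 29 = 15^2 = 22
  -> B = 22
s = B^a = 22^23 mod 29  (bits of 23 = 10111)
  bit 0 = 1: r = r^2 * 22 mod 29 = 1^2 * 22 = 1*22 = 22
  bit 1 = 0: r = r^2 mod 29 = 22^2 = 20
  bit 2 = 1: r = r^2 * 22 mod 29 = 20^2 * 22 = 23*22 = 13
  bit 3 = 1: r = r^2 * 22 mod 29 = 13^2 * 22 = 24*22 = 6
  bit 4 = 1: r = r^2 * 22 mod 29 = 6^2 * 22 = 7*22 = 9
  -> s = B^a = 9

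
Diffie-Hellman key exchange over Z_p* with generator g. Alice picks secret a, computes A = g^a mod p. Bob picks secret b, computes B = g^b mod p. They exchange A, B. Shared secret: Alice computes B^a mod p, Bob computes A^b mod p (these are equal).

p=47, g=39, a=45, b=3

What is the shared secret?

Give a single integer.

Answer: 19

Derivation:
A = 39^45 mod 47  (bits of 45 = 101101)
  bit 0 = 1: r = r^2 * 39 mod 47 = 1^2 * 39 = 1*39 = 39
  bit 1 = 0: r = r^2 mod 47 = 39^2 = 17
  bit 2 = 1: r = r^2 * 39 mod 47 = 17^2 * 39 = 7*39 = 38
  bit 3 = 1: r = r^2 * 39 mod 47 = 38^2 * 39 = 34*39 = 10
  bit 4 = 0: r = r^2 mod 47 = 10^2 = 6
  bit 5 = 1: r = r^2 * 39 mod 47 = 6^2 * 39 = 36*39 = 41
  -> A = 41
B = 39^3 mod 47  (bits of 3 = 11)
  bit 0 = 1: r = r^2 * 39 mod 47 = 1^2 * 39 = 1*39 = 39
  bit 1 = 1: r = r^2 * 39 mod 47 = 39^2 * 39 = 17*39 = 5
  -> B = 5
s = B^a = 5^45 mod 47  (bits of 45 = 101101)
  bit 0 = 1: r = r^2 * 5 mod 47 = 1^2 * 5 = 1*5 = 5
  bit 1 = 0: r = r^2 mod 47 = 5^2 = 25
  bit 2 = 1: r = r^2 * 5 mod 47 = 25^2 * 5 = 14*5 = 23
  bit 3 = 1: r = r^2 * 5 mod 47 = 23^2 * 5 = 12*5 = 13
  bit 4 = 0: r = r^2 mod 47 = 13^2 = 28
  bit 5 = 1: r = r^2 * 5 mod 47 = 28^2 * 5 = 32*5 = 19
  -> s = B^a = 19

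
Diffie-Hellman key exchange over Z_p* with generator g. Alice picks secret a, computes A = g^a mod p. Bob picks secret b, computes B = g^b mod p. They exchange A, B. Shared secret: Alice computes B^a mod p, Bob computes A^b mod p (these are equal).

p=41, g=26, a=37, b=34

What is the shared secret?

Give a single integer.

Answer: 2

Derivation:
A = 26^37 mod 41  (bits of 37 = 100101)
  bit 0 = 1: r = r^2 * 26 mod 41 = 1^2 * 26 = 1*26 = 26
  bit 1 = 0: r = r^2 mod 41 = 26^2 = 20
  bit 2 = 0: r = r^2 mod 41 = 20^2 = 31
  bit 3 = 1: r = r^2 * 26 mod 41 = 31^2 * 26 = 18*26 = 17
  bit 4 = 0: r = r^2 mod 41 = 17^2 = 2
  bit 5 = 1: r = r^2 * 26 mod 41 = 2^2 * 26 = 4*26 = 22
  -> A = 22
B = 26^34 mod 41  (bits of 34 = 100010)
  bit 0 = 1: r = r^2 * 26 mod 41 = 1^2 * 26 = 1*26 = 26
  bit 1 = 0: r = r^2 mod 41 = 26^2 = 20
  bit 2 = 0: r = r^2 mod 41 = 20^2 = 31
  bit 3 = 0: r = r^2 mod 41 = 31^2 = 18
  bit 4 = 1: r = r^2 * 26 mod 41 = 18^2 * 26 = 37*26 = 19
  bit 5 = 0: r = r^2 mod 41 = 19^2 = 33
  -> B = 33
s = B^a = 33^37 mod 41  (bits of 37 = 100101)
  bit 0 = 1: r = r^2 * 33 mod 41 = 1^2 * 33 = 1*33 = 33
  bit 1 = 0: r = r^2 mod 41 = 33^2 = 23
  bit 2 = 0: r = r^2 mod 41 = 23^2 = 37
  bit 3 = 1: r = r^2 * 33 mod 41 = 37^2 * 33 = 16*33 = 36
  bit 4 = 0: r = r^2 mod 41 = 36^2 = 25
  bit 5 = 1: r = r^2 * 33 mod 41 = 25^2 * 33 = 10*33 = 2
  -> s = B^a = 2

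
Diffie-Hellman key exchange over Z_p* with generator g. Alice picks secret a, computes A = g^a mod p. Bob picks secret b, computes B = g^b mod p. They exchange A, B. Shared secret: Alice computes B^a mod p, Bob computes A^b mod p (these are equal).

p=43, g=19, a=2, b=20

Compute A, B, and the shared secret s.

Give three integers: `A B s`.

A = 19^2 mod 43  (bits of 2 = 10)
  bit 0 = 1: r = r^2 * 19 mod 43 = 1^2 * 19 = 1*19 = 19
  bit 1 = 0: r = r^2 mod 43 = 19^2 = 17
  -> A = 17
B = 19^20 mod 43  (bits of 20 = 10100)
  bit 0 = 1: r = r^2 * 19 mod 43 = 1^2 * 19 = 1*19 = 19
  bit 1 = 0: r = r^2 mod 43 = 19^2 = 17
  bit 2 = 1: r = r^2 * 19 mod 43 = 17^2 * 19 = 31*19 = 30
  bit 3 = 0: r = r^2 mod 43 = 30^2 = 40
  bit 4 = 0: r = r^2 mod 43 = 40^2 = 9
  -> B = 9
s = B^a = 9^2 mod 43  (bits of 2 = 10)
  bit 0 = 1: r = r^2 * 9 mod 43 = 1^2 * 9 = 1*9 = 9
  bit 1 = 0: r = r^2 mod 43 = 9^2 = 38
  -> s = B^a = 38

Answer: 17 9 38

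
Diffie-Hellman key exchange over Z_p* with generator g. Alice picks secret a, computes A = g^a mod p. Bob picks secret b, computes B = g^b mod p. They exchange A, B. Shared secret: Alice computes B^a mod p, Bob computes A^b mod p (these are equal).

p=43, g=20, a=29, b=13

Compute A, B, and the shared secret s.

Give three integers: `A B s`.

A = 20^29 mod 43  (bits of 29 = 11101)
  bit 0 = 1: r = r^2 * 20 mod 43 = 1^2 * 20 = 1*20 = 20
  bit 1 = 1: r = r^2 * 20 mod 43 = 20^2 * 20 = 13*20 = 2
  bit 2 = 1: r = r^2 * 20 mod 43 = 2^2 * 20 = 4*20 = 37
  bit 3 = 0: r = r^2 mod 43 = 37^2 = 36
  bit 4 = 1: r = r^2 * 20 mod 43 = 36^2 * 20 = 6*20 = 34
  -> A = 34
B = 20^13 mod 43  (bits of 13 = 1101)
  bit 0 = 1: r = r^2 * 20 mod 43 = 1^2 * 20 = 1*20 = 20
  bit 1 = 1: r = r^2 * 20 mod 43 = 20^2 * 20 = 13*20 = 2
  bit 2 = 0: r = r^2 mod 43 = 2^2 = 4
  bit 3 = 1: r = r^2 * 20 mod 43 = 4^2 * 20 = 16*20 = 19
  -> B = 19
s = B^a = 19^29 mod 43  (bits of 29 = 11101)
  bit 0 = 1: r = r^2 * 19 mod 43 = 1^2 * 19 = 1*19 = 19
  bit 1 = 1: r = r^2 * 19 mod 43 = 19^2 * 19 = 17*19 = 22
  bit 2 = 1: r = r^2 * 19 mod 43 = 22^2 * 19 = 11*19 = 37
  bit 3 = 0: r = r^2 mod 43 = 37^2 = 36
  bit 4 = 1: r = r^2 * 19 mod 43 = 36^2 * 19 = 6*19 = 28
  -> s = B^a = 28

Answer: 34 19 28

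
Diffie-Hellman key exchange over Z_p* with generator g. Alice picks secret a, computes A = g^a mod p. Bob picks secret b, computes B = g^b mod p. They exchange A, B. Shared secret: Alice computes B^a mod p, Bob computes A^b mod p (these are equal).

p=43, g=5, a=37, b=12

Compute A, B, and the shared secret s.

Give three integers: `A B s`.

A = 5^37 mod 43  (bits of 37 = 100101)
  bit 0 = 1: r = r^2 * 5 mod 43 = 1^2 * 5 = 1*5 = 5
  bit 1 = 0: r = r^2 mod 43 = 5^2 = 25
  bit 2 = 0: r = r^2 mod 43 = 25^2 = 23
  bit 3 = 1: r = r^2 * 5 mod 43 = 23^2 * 5 = 13*5 = 22
  bit 4 = 0: r = r^2 mod 43 = 22^2 = 11
  bit 5 = 1: r = r^2 * 5 mod 43 = 11^2 * 5 = 35*5 = 3
  -> A = 3
B = 5^12 mod 43  (bits of 12 = 1100)
  bit 0 = 1: r = r^2 * 5 mod 43 = 1^2 * 5 = 1*5 = 5
  bit 1 = 1: r = r^2 * 5 mod 43 = 5^2 * 5 = 25*5 = 39
  bit 2 = 0: r = r^2 mod 43 = 39^2 = 16
  bit 3 = 0: r = r^2 mod 43 = 16^2 = 41
  -> B = 41
s = B^a = 41^37 mod 43  (bits of 37 = 100101)
  bit 0 = 1: r = r^2 * 41 mod 43 = 1^2 * 41 = 1*41 = 41
  bit 1 = 0: r = r^2 mod 43 = 41^2 = 4
  bit 2 = 0: r = r^2 mod 43 = 4^2 = 16
  bit 3 = 1: r = r^2 * 41 mod 43 = 16^2 * 41 = 41*41 = 4
  bit 4 = 0: r = r^2 mod 43 = 4^2 = 16
  bit 5 = 1: r = r^2 * 41 mod 43 = 16^2 * 41 = 41*41 = 4
  -> s = B^a = 4

Answer: 3 41 4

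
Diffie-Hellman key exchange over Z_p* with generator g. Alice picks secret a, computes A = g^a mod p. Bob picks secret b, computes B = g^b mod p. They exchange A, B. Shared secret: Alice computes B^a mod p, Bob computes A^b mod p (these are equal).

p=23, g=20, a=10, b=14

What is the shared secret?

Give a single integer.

Answer: 6

Derivation:
A = 20^10 mod 23  (bits of 10 = 1010)
  bit 0 = 1: r = r^2 * 20 mod 23 = 1^2 * 20 = 1*20 = 20
  bit 1 = 0: r = r^2 mod 23 = 20^2 = 9
  bit 2 = 1: r = r^2 * 20 mod 23 = 9^2 * 20 = 12*20 = 10
  bit 3 = 0: r = r^2 mod 23 = 10^2 = 8
  -> A = 8
B = 20^14 mod 23  (bits of 14 = 1110)
  bit 0 = 1: r = r^2 * 20 mod 23 = 1^2 * 20 = 1*20 = 20
  bit 1 = 1: r = r^2 * 20 mod 23 = 20^2 * 20 = 9*20 = 19
  bit 2 = 1: r = r^2 * 20 mod 23 = 19^2 * 20 = 16*20 = 21
  bit 3 = 0: r = r^2 mod 23 = 21^2 = 4
  -> B = 4
s = B^a = 4^10 mod 23  (bits of 10 = 1010)
  bit 0 = 1: r = r^2 * 4 mod 23 = 1^2 * 4 = 1*4 = 4
  bit 1 = 0: r = r^2 mod 23 = 4^2 = 16
  bit 2 = 1: r = r^2 * 4 mod 23 = 16^2 * 4 = 3*4 = 12
  bit 3 = 0: r = r^2 mod 23 = 12^2 = 6
  -> s = B^a = 6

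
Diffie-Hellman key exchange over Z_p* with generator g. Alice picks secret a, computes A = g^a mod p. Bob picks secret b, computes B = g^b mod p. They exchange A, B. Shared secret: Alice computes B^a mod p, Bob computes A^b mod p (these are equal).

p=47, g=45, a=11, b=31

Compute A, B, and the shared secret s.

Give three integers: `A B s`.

A = 45^11 mod 47  (bits of 11 = 1011)
  bit 0 = 1: r = r^2 * 45 mod 47 = 1^2 * 45 = 1*45 = 45
  bit 1 = 0: r = r^2 mod 47 = 45^2 = 4
  bit 2 = 1: r = r^2 * 45 mod 47 = 4^2 * 45 = 16*45 = 15
  bit 3 = 1: r = r^2 * 45 mod 47 = 15^2 * 45 = 37*45 = 20
  -> A = 20
B = 45^31 mod 47  (bits of 31 = 11111)
  bit 0 = 1: r = r^2 * 45 mod 47 = 1^2 * 45 = 1*45 = 45
  bit 1 = 1: r = r^2 * 45 mod 47 = 45^2 * 45 = 4*45 = 39
  bit 2 = 1: r = r^2 * 45 mod 47 = 39^2 * 45 = 17*45 = 13
  bit 3 = 1: r = r^2 * 45 mod 47 = 13^2 * 45 = 28*45 = 38
  bit 4 = 1: r = r^2 * 45 mod 47 = 38^2 * 45 = 34*45 = 26
  -> B = 26
s = B^a = 26^11 mod 47  (bits of 11 = 1011)
  bit 0 = 1: r = r^2 * 26 mod 47 = 1^2 * 26 = 1*26 = 26
  bit 1 = 0: r = r^2 mod 47 = 26^2 = 18
  bit 2 = 1: r = r^2 * 26 mod 47 = 18^2 * 26 = 42*26 = 11
  bit 3 = 1: r = r^2 * 26 mod 47 = 11^2 * 26 = 27*26 = 44
  -> s = B^a = 44

Answer: 20 26 44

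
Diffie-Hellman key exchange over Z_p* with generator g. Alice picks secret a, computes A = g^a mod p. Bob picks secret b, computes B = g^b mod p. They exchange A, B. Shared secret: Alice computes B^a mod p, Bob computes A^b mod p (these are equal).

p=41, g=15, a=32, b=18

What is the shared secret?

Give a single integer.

Answer: 37

Derivation:
A = 15^32 mod 41  (bits of 32 = 100000)
  bit 0 = 1: r = r^2 * 15 mod 41 = 1^2 * 15 = 1*15 = 15
  bit 1 = 0: r = r^2 mod 41 = 15^2 = 20
  bit 2 = 0: r = r^2 mod 41 = 20^2 = 31
  bit 3 = 0: r = r^2 mod 41 = 31^2 = 18
  bit 4 = 0: r = r^2 mod 41 = 18^2 = 37
  bit 5 = 0: r = r^2 mod 41 = 37^2 = 16
  -> A = 16
B = 15^18 mod 41  (bits of 18 = 10010)
  bit 0 = 1: r = r^2 * 15 mod 41 = 1^2 * 15 = 1*15 = 15
  bit 1 = 0: r = r^2 mod 41 = 15^2 = 20
  bit 2 = 0: r = r^2 mod 41 = 20^2 = 31
  bit 3 = 1: r = r^2 * 15 mod 41 = 31^2 * 15 = 18*15 = 24
  bit 4 = 0: r = r^2 mod 41 = 24^2 = 2
  -> B = 2
s = B^a = 2^32 mod 41  (bits of 32 = 100000)
  bit 0 = 1: r = r^2 * 2 mod 41 = 1^2 * 2 = 1*2 = 2
  bit 1 = 0: r = r^2 mod 41 = 2^2 = 4
  bit 2 = 0: r = r^2 mod 41 = 4^2 = 16
  bit 3 = 0: r = r^2 mod 41 = 16^2 = 10
  bit 4 = 0: r = r^2 mod 41 = 10^2 = 18
  bit 5 = 0: r = r^2 mod 41 = 18^2 = 37
  -> s = B^a = 37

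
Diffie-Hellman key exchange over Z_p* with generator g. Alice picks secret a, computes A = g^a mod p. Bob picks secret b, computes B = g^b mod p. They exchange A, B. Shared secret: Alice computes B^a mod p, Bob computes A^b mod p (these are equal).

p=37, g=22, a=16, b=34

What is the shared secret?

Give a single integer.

Answer: 9

Derivation:
A = 22^16 mod 37  (bits of 16 = 10000)
  bit 0 = 1: r = r^2 * 22 mod 37 = 1^2 * 22 = 1*22 = 22
  bit 1 = 0: r = r^2 mod 37 = 22^2 = 3
  bit 2 = 0: r = r^2 mod 37 = 3^2 = 9
  bit 3 = 0: r = r^2 mod 37 = 9^2 = 7
  bit 4 = 0: r = r^2 mod 37 = 7^2 = 12
  -> A = 12
B = 22^34 mod 37  (bits of 34 = 100010)
  bit 0 = 1: r = r^2 * 22 mod 37 = 1^2 * 22 = 1*22 = 22
  bit 1 = 0: r = r^2 mod 37 = 22^2 = 3
  bit 2 = 0: r = r^2 mod 37 = 3^2 = 9
  bit 3 = 0: r = r^2 mod 37 = 9^2 = 7
  bit 4 = 1: r = r^2 * 22 mod 37 = 7^2 * 22 = 12*22 = 5
  bit 5 = 0: r = r^2 mod 37 = 5^2 = 25
  -> B = 25
s = B^a = 25^16 mod 37  (bits of 16 = 10000)
  bit 0 = 1: r = r^2 * 25 mod 37 = 1^2 * 25 = 1*25 = 25
  bit 1 = 0: r = r^2 mod 37 = 25^2 = 33
  bit 2 = 0: r = r^2 mod 37 = 33^2 = 16
  bit 3 = 0: r = r^2 mod 37 = 16^2 = 34
  bit 4 = 0: r = r^2 mod 37 = 34^2 = 9
  -> s = B^a = 9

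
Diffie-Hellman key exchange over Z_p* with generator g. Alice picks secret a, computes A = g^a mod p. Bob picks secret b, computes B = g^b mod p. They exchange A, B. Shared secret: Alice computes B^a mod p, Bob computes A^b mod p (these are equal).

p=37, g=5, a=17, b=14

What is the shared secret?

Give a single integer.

A = 5^17 mod 37  (bits of 17 = 10001)
  bit 0 = 1: r = r^2 * 5 mod 37 = 1^2 * 5 = 1*5 = 5
  bit 1 = 0: r = r^2 mod 37 = 5^2 = 25
  bit 2 = 0: r = r^2 mod 37 = 25^2 = 33
  bit 3 = 0: r = r^2 mod 37 = 33^2 = 16
  bit 4 = 1: r = r^2 * 5 mod 37 = 16^2 * 5 = 34*5 = 22
  -> A = 22
B = 5^14 mod 37  (bits of 14 = 1110)
  bit 0 = 1: r = r^2 * 5 mod 37 = 1^2 * 5 = 1*5 = 5
  bit 1 = 1: r = r^2 * 5 mod 37 = 5^2 * 5 = 25*5 = 14
  bit 2 = 1: r = r^2 * 5 mod 37 = 14^2 * 5 = 11*5 = 18
  bit 3 = 0: r = r^2 mod 37 = 18^2 = 28
  -> B = 28
s = B^a = 28^17 mod 37  (bits of 17 = 10001)
  bit 0 = 1: r = r^2 * 28 mod 37 = 1^2 * 28 = 1*28 = 28
  bit 1 = 0: r = r^2 mod 37 = 28^2 = 7
  bit 2 = 0: r = r^2 mod 37 = 7^2 = 12
  bit 3 = 0: r = r^2 mod 37 = 12^2 = 33
  bit 4 = 1: r = r^2 * 28 mod 37 = 33^2 * 28 = 16*28 = 4
  -> s = B^a = 4

Answer: 4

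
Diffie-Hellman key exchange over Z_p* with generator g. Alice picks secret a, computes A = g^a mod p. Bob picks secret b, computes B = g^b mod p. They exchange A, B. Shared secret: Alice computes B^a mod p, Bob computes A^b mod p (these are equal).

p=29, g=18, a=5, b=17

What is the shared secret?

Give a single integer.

Answer: 18

Derivation:
A = 18^5 mod 29  (bits of 5 = 101)
  bit 0 = 1: r = r^2 * 18 mod 29 = 1^2 * 18 = 1*18 = 18
  bit 1 = 0: r = r^2 mod 29 = 18^2 = 5
  bit 2 = 1: r = r^2 * 18 mod 29 = 5^2 * 18 = 25*18 = 15
  -> A = 15
B = 18^17 mod 29  (bits of 17 = 10001)
  bit 0 = 1: r = r^2 * 18 mod 29 = 1^2 * 18 = 1*18 = 18
  bit 1 = 0: r = r^2 mod 29 = 18^2 = 5
  bit 2 = 0: r = r^2 mod 29 = 5^2 = 25
  bit 3 = 0: r = r^2 mod 29 = 25^2 = 16
  bit 4 = 1: r = r^2 * 18 mod 29 = 16^2 * 18 = 24*18 = 26
  -> B = 26
s = B^a = 26^5 mod 29  (bits of 5 = 101)
  bit 0 = 1: r = r^2 * 26 mod 29 = 1^2 * 26 = 1*26 = 26
  bit 1 = 0: r = r^2 mod 29 = 26^2 = 9
  bit 2 = 1: r = r^2 * 26 mod 29 = 9^2 * 26 = 23*26 = 18
  -> s = B^a = 18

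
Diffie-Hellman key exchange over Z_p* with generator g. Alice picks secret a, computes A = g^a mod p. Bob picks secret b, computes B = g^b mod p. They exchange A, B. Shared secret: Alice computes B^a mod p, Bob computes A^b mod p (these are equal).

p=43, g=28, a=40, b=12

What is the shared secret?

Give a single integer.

Answer: 41

Derivation:
A = 28^40 mod 43  (bits of 40 = 101000)
  bit 0 = 1: r = r^2 * 28 mod 43 = 1^2 * 28 = 1*28 = 28
  bit 1 = 0: r = r^2 mod 43 = 28^2 = 10
  bit 2 = 1: r = r^2 * 28 mod 43 = 10^2 * 28 = 14*28 = 5
  bit 3 = 0: r = r^2 mod 43 = 5^2 = 25
  bit 4 = 0: r = r^2 mod 43 = 25^2 = 23
  bit 5 = 0: r = r^2 mod 43 = 23^2 = 13
  -> A = 13
B = 28^12 mod 43  (bits of 12 = 1100)
  bit 0 = 1: r = r^2 * 28 mod 43 = 1^2 * 28 = 1*28 = 28
  bit 1 = 1: r = r^2 * 28 mod 43 = 28^2 * 28 = 10*28 = 22
  bit 2 = 0: r = r^2 mod 43 = 22^2 = 11
  bit 3 = 0: r = r^2 mod 43 = 11^2 = 35
  -> B = 35
s = B^a = 35^40 mod 43  (bits of 40 = 101000)
  bit 0 = 1: r = r^2 * 35 mod 43 = 1^2 * 35 = 1*35 = 35
  bit 1 = 0: r = r^2 mod 43 = 35^2 = 21
  bit 2 = 1: r = r^2 * 35 mod 43 = 21^2 * 35 = 11*35 = 41
  bit 3 = 0: r = r^2 mod 43 = 41^2 = 4
  bit 4 = 0: r = r^2 mod 43 = 4^2 = 16
  bit 5 = 0: r = r^2 mod 43 = 16^2 = 41
  -> s = B^a = 41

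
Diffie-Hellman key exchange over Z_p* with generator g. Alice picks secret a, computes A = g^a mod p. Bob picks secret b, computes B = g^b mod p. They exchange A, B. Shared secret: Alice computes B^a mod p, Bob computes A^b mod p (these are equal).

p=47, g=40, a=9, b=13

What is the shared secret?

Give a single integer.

Answer: 45

Derivation:
A = 40^9 mod 47  (bits of 9 = 1001)
  bit 0 = 1: r = r^2 * 40 mod 47 = 1^2 * 40 = 1*40 = 40
  bit 1 = 0: r = r^2 mod 47 = 40^2 = 2
  bit 2 = 0: r = r^2 mod 47 = 2^2 = 4
  bit 3 = 1: r = r^2 * 40 mod 47 = 4^2 * 40 = 16*40 = 29
  -> A = 29
B = 40^13 mod 47  (bits of 13 = 1101)
  bit 0 = 1: r = r^2 * 40 mod 47 = 1^2 * 40 = 1*40 = 40
  bit 1 = 1: r = r^2 * 40 mod 47 = 40^2 * 40 = 2*40 = 33
  bit 2 = 0: r = r^2 mod 47 = 33^2 = 8
  bit 3 = 1: r = r^2 * 40 mod 47 = 8^2 * 40 = 17*40 = 22
  -> B = 22
s = B^a = 22^9 mod 47  (bits of 9 = 1001)
  bit 0 = 1: r = r^2 * 22 mod 47 = 1^2 * 22 = 1*22 = 22
  bit 1 = 0: r = r^2 mod 47 = 22^2 = 14
  bit 2 = 0: r = r^2 mod 47 = 14^2 = 8
  bit 3 = 1: r = r^2 * 22 mod 47 = 8^2 * 22 = 17*22 = 45
  -> s = B^a = 45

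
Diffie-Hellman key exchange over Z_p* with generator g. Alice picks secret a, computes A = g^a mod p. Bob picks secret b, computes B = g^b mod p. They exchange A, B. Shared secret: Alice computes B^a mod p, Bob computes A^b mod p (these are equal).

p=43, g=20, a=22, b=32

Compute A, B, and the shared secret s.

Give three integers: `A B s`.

Answer: 23 25 25

Derivation:
A = 20^22 mod 43  (bits of 22 = 10110)
  bit 0 = 1: r = r^2 * 20 mod 43 = 1^2 * 20 = 1*20 = 20
  bit 1 = 0: r = r^2 mod 43 = 20^2 = 13
  bit 2 = 1: r = r^2 * 20 mod 43 = 13^2 * 20 = 40*20 = 26
  bit 3 = 1: r = r^2 * 20 mod 43 = 26^2 * 20 = 31*20 = 18
  bit 4 = 0: r = r^2 mod 43 = 18^2 = 23
  -> A = 23
B = 20^32 mod 43  (bits of 32 = 100000)
  bit 0 = 1: r = r^2 * 20 mod 43 = 1^2 * 20 = 1*20 = 20
  bit 1 = 0: r = r^2 mod 43 = 20^2 = 13
  bit 2 = 0: r = r^2 mod 43 = 13^2 = 40
  bit 3 = 0: r = r^2 mod 43 = 40^2 = 9
  bit 4 = 0: r = r^2 mod 43 = 9^2 = 38
  bit 5 = 0: r = r^2 mod 43 = 38^2 = 25
  -> B = 25
s = B^a = 25^22 mod 43  (bits of 22 = 10110)
  bit 0 = 1: r = r^2 * 25 mod 43 = 1^2 * 25 = 1*25 = 25
  bit 1 = 0: r = r^2 mod 43 = 25^2 = 23
  bit 2 = 1: r = r^2 * 25 mod 43 = 23^2 * 25 = 13*25 = 24
  bit 3 = 1: r = r^2 * 25 mod 43 = 24^2 * 25 = 17*25 = 38
  bit 4 = 0: r = r^2 mod 43 = 38^2 = 25
  -> s = B^a = 25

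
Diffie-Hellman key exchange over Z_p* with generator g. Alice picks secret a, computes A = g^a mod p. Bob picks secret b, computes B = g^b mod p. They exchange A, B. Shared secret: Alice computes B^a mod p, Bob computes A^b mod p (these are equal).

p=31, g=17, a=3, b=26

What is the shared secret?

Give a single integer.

Answer: 16

Derivation:
A = 17^3 mod 31  (bits of 3 = 11)
  bit 0 = 1: r = r^2 * 17 mod 31 = 1^2 * 17 = 1*17 = 17
  bit 1 = 1: r = r^2 * 17 mod 31 = 17^2 * 17 = 10*17 = 15
  -> A = 15
B = 17^26 mod 31  (bits of 26 = 11010)
  bit 0 = 1: r = r^2 * 17 mod 31 = 1^2 * 17 = 1*17 = 17
  bit 1 = 1: r = r^2 * 17 mod 31 = 17^2 * 17 = 10*17 = 15
  bit 2 = 0: r = r^2 mod 31 = 15^2 = 8
  bit 3 = 1: r = r^2 * 17 mod 31 = 8^2 * 17 = 2*17 = 3
  bit 4 = 0: r = r^2 mod 31 = 3^2 = 9
  -> B = 9
s = B^a = 9^3 mod 31  (bits of 3 = 11)
  bit 0 = 1: r = r^2 * 9 mod 31 = 1^2 * 9 = 1*9 = 9
  bit 1 = 1: r = r^2 * 9 mod 31 = 9^2 * 9 = 19*9 = 16
  -> s = B^a = 16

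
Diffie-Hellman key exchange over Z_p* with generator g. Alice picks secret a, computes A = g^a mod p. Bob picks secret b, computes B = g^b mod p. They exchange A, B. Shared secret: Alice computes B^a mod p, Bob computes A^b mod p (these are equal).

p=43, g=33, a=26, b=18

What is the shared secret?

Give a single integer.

A = 33^26 mod 43  (bits of 26 = 11010)
  bit 0 = 1: r = r^2 * 33 mod 43 = 1^2 * 33 = 1*33 = 33
  bit 1 = 1: r = r^2 * 33 mod 43 = 33^2 * 33 = 14*33 = 32
  bit 2 = 0: r = r^2 mod 43 = 32^2 = 35
  bit 3 = 1: r = r^2 * 33 mod 43 = 35^2 * 33 = 21*33 = 5
  bit 4 = 0: r = r^2 mod 43 = 5^2 = 25
  -> A = 25
B = 33^18 mod 43  (bits of 18 = 10010)
  bit 0 = 1: r = r^2 * 33 mod 43 = 1^2 * 33 = 1*33 = 33
  bit 1 = 0: r = r^2 mod 43 = 33^2 = 14
  bit 2 = 0: r = r^2 mod 43 = 14^2 = 24
  bit 3 = 1: r = r^2 * 33 mod 43 = 24^2 * 33 = 17*33 = 2
  bit 4 = 0: r = r^2 mod 43 = 2^2 = 4
  -> B = 4
s = B^a = 4^26 mod 43  (bits of 26 = 11010)
  bit 0 = 1: r = r^2 * 4 mod 43 = 1^2 * 4 = 1*4 = 4
  bit 1 = 1: r = r^2 * 4 mod 43 = 4^2 * 4 = 16*4 = 21
  bit 2 = 0: r = r^2 mod 43 = 21^2 = 11
  bit 3 = 1: r = r^2 * 4 mod 43 = 11^2 * 4 = 35*4 = 11
  bit 4 = 0: r = r^2 mod 43 = 11^2 = 35
  -> s = B^a = 35

Answer: 35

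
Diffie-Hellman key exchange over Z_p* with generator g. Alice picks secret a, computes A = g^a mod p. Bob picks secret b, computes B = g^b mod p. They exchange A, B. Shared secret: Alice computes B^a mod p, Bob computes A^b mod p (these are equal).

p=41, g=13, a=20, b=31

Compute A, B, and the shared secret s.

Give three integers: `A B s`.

A = 13^20 mod 41  (bits of 20 = 10100)
  bit 0 = 1: r = r^2 * 13 mod 41 = 1^2 * 13 = 1*13 = 13
  bit 1 = 0: r = r^2 mod 41 = 13^2 = 5
  bit 2 = 1: r = r^2 * 13 mod 41 = 5^2 * 13 = 25*13 = 38
  bit 3 = 0: r = r^2 mod 41 = 38^2 = 9
  bit 4 = 0: r = r^2 mod 41 = 9^2 = 40
  -> A = 40
B = 13^31 mod 41  (bits of 31 = 11111)
  bit 0 = 1: r = r^2 * 13 mod 41 = 1^2 * 13 = 1*13 = 13
  bit 1 = 1: r = r^2 * 13 mod 41 = 13^2 * 13 = 5*13 = 24
  bit 2 = 1: r = r^2 * 13 mod 41 = 24^2 * 13 = 2*13 = 26
  bit 3 = 1: r = r^2 * 13 mod 41 = 26^2 * 13 = 20*13 = 14
  bit 4 = 1: r = r^2 * 13 mod 41 = 14^2 * 13 = 32*13 = 6
  -> B = 6
s = B^a = 6^20 mod 41  (bits of 20 = 10100)
  bit 0 = 1: r = r^2 * 6 mod 41 = 1^2 * 6 = 1*6 = 6
  bit 1 = 0: r = r^2 mod 41 = 6^2 = 36
  bit 2 = 1: r = r^2 * 6 mod 41 = 36^2 * 6 = 25*6 = 27
  bit 3 = 0: r = r^2 mod 41 = 27^2 = 32
  bit 4 = 0: r = r^2 mod 41 = 32^2 = 40
  -> s = B^a = 40

Answer: 40 6 40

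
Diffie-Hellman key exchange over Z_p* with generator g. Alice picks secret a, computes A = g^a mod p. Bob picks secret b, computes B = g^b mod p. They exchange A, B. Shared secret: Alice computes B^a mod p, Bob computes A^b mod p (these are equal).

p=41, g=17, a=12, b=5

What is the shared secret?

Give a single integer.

A = 17^12 mod 41  (bits of 12 = 1100)
  bit 0 = 1: r = r^2 * 17 mod 41 = 1^2 * 17 = 1*17 = 17
  bit 1 = 1: r = r^2 * 17 mod 41 = 17^2 * 17 = 2*17 = 34
  bit 2 = 0: r = r^2 mod 41 = 34^2 = 8
  bit 3 = 0: r = r^2 mod 41 = 8^2 = 23
  -> A = 23
B = 17^5 mod 41  (bits of 5 = 101)
  bit 0 = 1: r = r^2 * 17 mod 41 = 1^2 * 17 = 1*17 = 17
  bit 1 = 0: r = r^2 mod 41 = 17^2 = 2
  bit 2 = 1: r = r^2 * 17 mod 41 = 2^2 * 17 = 4*17 = 27
  -> B = 27
s = B^a = 27^12 mod 41  (bits of 12 = 1100)
  bit 0 = 1: r = r^2 * 27 mod 41 = 1^2 * 27 = 1*27 = 27
  bit 1 = 1: r = r^2 * 27 mod 41 = 27^2 * 27 = 32*27 = 3
  bit 2 = 0: r = r^2 mod 41 = 3^2 = 9
  bit 3 = 0: r = r^2 mod 41 = 9^2 = 40
  -> s = B^a = 40

Answer: 40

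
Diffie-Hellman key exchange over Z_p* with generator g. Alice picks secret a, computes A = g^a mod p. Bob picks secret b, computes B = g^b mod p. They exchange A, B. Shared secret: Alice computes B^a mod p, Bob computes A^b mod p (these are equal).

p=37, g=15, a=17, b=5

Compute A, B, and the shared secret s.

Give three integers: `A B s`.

A = 15^17 mod 37  (bits of 17 = 10001)
  bit 0 = 1: r = r^2 * 15 mod 37 = 1^2 * 15 = 1*15 = 15
  bit 1 = 0: r = r^2 mod 37 = 15^2 = 3
  bit 2 = 0: r = r^2 mod 37 = 3^2 = 9
  bit 3 = 0: r = r^2 mod 37 = 9^2 = 7
  bit 4 = 1: r = r^2 * 15 mod 37 = 7^2 * 15 = 12*15 = 32
  -> A = 32
B = 15^5 mod 37  (bits of 5 = 101)
  bit 0 = 1: r = r^2 * 15 mod 37 = 1^2 * 15 = 1*15 = 15
  bit 1 = 0: r = r^2 mod 37 = 15^2 = 3
  bit 2 = 1: r = r^2 * 15 mod 37 = 3^2 * 15 = 9*15 = 24
  -> B = 24
s = B^a = 24^17 mod 37  (bits of 17 = 10001)
  bit 0 = 1: r = r^2 * 24 mod 37 = 1^2 * 24 = 1*24 = 24
  bit 1 = 0: r = r^2 mod 37 = 24^2 = 21
  bit 2 = 0: r = r^2 mod 37 = 21^2 = 34
  bit 3 = 0: r = r^2 mod 37 = 34^2 = 9
  bit 4 = 1: r = r^2 * 24 mod 37 = 9^2 * 24 = 7*24 = 20
  -> s = B^a = 20

Answer: 32 24 20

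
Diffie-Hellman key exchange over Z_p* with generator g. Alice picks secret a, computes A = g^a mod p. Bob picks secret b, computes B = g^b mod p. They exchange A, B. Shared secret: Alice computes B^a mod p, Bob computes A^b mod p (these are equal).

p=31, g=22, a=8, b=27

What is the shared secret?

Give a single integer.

Answer: 8

Derivation:
A = 22^8 mod 31  (bits of 8 = 1000)
  bit 0 = 1: r = r^2 * 22 mod 31 = 1^2 * 22 = 1*22 = 22
  bit 1 = 0: r = r^2 mod 31 = 22^2 = 19
  bit 2 = 0: r = r^2 mod 31 = 19^2 = 20
  bit 3 = 0: r = r^2 mod 31 = 20^2 = 28
  -> A = 28
B = 22^27 mod 31  (bits of 27 = 11011)
  bit 0 = 1: r = r^2 * 22 mod 31 = 1^2 * 22 = 1*22 = 22
  bit 1 = 1: r = r^2 * 22 mod 31 = 22^2 * 22 = 19*22 = 15
  bit 2 = 0: r = r^2 mod 31 = 15^2 = 8
  bit 3 = 1: r = r^2 * 22 mod 31 = 8^2 * 22 = 2*22 = 13
  bit 4 = 1: r = r^2 * 22 mod 31 = 13^2 * 22 = 14*22 = 29
  -> B = 29
s = B^a = 29^8 mod 31  (bits of 8 = 1000)
  bit 0 = 1: r = r^2 * 29 mod 31 = 1^2 * 29 = 1*29 = 29
  bit 1 = 0: r = r^2 mod 31 = 29^2 = 4
  bit 2 = 0: r = r^2 mod 31 = 4^2 = 16
  bit 3 = 0: r = r^2 mod 31 = 16^2 = 8
  -> s = B^a = 8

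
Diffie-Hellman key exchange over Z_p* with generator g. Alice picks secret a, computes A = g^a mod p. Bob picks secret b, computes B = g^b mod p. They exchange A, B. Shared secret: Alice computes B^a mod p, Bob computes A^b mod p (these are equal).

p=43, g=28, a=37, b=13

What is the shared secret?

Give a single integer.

A = 28^37 mod 43  (bits of 37 = 100101)
  bit 0 = 1: r = r^2 * 28 mod 43 = 1^2 * 28 = 1*28 = 28
  bit 1 = 0: r = r^2 mod 43 = 28^2 = 10
  bit 2 = 0: r = r^2 mod 43 = 10^2 = 14
  bit 3 = 1: r = r^2 * 28 mod 43 = 14^2 * 28 = 24*28 = 27
  bit 4 = 0: r = r^2 mod 43 = 27^2 = 41
  bit 5 = 1: r = r^2 * 28 mod 43 = 41^2 * 28 = 4*28 = 26
  -> A = 26
B = 28^13 mod 43  (bits of 13 = 1101)
  bit 0 = 1: r = r^2 * 28 mod 43 = 1^2 * 28 = 1*28 = 28
  bit 1 = 1: r = r^2 * 28 mod 43 = 28^2 * 28 = 10*28 = 22
  bit 2 = 0: r = r^2 mod 43 = 22^2 = 11
  bit 3 = 1: r = r^2 * 28 mod 43 = 11^2 * 28 = 35*28 = 34
  -> B = 34
s = B^a = 34^37 mod 43  (bits of 37 = 100101)
  bit 0 = 1: r = r^2 * 34 mod 43 = 1^2 * 34 = 1*34 = 34
  bit 1 = 0: r = r^2 mod 43 = 34^2 = 38
  bit 2 = 0: r = r^2 mod 43 = 38^2 = 25
  bit 3 = 1: r = r^2 * 34 mod 43 = 25^2 * 34 = 23*34 = 8
  bit 4 = 0: r = r^2 mod 43 = 8^2 = 21
  bit 5 = 1: r = r^2 * 34 mod 43 = 21^2 * 34 = 11*34 = 30
  -> s = B^a = 30

Answer: 30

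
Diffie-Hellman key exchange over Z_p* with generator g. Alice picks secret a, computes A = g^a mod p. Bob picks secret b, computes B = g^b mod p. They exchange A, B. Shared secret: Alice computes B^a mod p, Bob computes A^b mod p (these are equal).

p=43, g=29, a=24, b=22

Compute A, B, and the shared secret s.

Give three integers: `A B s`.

Answer: 35 14 35

Derivation:
A = 29^24 mod 43  (bits of 24 = 11000)
  bit 0 = 1: r = r^2 * 29 mod 43 = 1^2 * 29 = 1*29 = 29
  bit 1 = 1: r = r^2 * 29 mod 43 = 29^2 * 29 = 24*29 = 8
  bit 2 = 0: r = r^2 mod 43 = 8^2 = 21
  bit 3 = 0: r = r^2 mod 43 = 21^2 = 11
  bit 4 = 0: r = r^2 mod 43 = 11^2 = 35
  -> A = 35
B = 29^22 mod 43  (bits of 22 = 10110)
  bit 0 = 1: r = r^2 * 29 mod 43 = 1^2 * 29 = 1*29 = 29
  bit 1 = 0: r = r^2 mod 43 = 29^2 = 24
  bit 2 = 1: r = r^2 * 29 mod 43 = 24^2 * 29 = 17*29 = 20
  bit 3 = 1: r = r^2 * 29 mod 43 = 20^2 * 29 = 13*29 = 33
  bit 4 = 0: r = r^2 mod 43 = 33^2 = 14
  -> B = 14
s = B^a = 14^24 mod 43  (bits of 24 = 11000)
  bit 0 = 1: r = r^2 * 14 mod 43 = 1^2 * 14 = 1*14 = 14
  bit 1 = 1: r = r^2 * 14 mod 43 = 14^2 * 14 = 24*14 = 35
  bit 2 = 0: r = r^2 mod 43 = 35^2 = 21
  bit 3 = 0: r = r^2 mod 43 = 21^2 = 11
  bit 4 = 0: r = r^2 mod 43 = 11^2 = 35
  -> s = B^a = 35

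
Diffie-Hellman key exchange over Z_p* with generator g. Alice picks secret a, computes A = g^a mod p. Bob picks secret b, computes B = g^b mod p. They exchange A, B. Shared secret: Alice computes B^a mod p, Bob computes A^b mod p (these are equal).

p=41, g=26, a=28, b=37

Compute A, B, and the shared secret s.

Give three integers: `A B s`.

A = 26^28 mod 41  (bits of 28 = 11100)
  bit 0 = 1: r = r^2 * 26 mod 41 = 1^2 * 26 = 1*26 = 26
  bit 1 = 1: r = r^2 * 26 mod 41 = 26^2 * 26 = 20*26 = 28
  bit 2 = 1: r = r^2 * 26 mod 41 = 28^2 * 26 = 5*26 = 7
  bit 3 = 0: r = r^2 mod 41 = 7^2 = 8
  bit 4 = 0: r = r^2 mod 41 = 8^2 = 23
  -> A = 23
B = 26^37 mod 41  (bits of 37 = 100101)
  bit 0 = 1: r = r^2 * 26 mod 41 = 1^2 * 26 = 1*26 = 26
  bit 1 = 0: r = r^2 mod 41 = 26^2 = 20
  bit 2 = 0: r = r^2 mod 41 = 20^2 = 31
  bit 3 = 1: r = r^2 * 26 mod 41 = 31^2 * 26 = 18*26 = 17
  bit 4 = 0: r = r^2 mod 41 = 17^2 = 2
  bit 5 = 1: r = r^2 * 26 mod 41 = 2^2 * 26 = 4*26 = 22
  -> B = 22
s = B^a = 22^28 mod 41  (bits of 28 = 11100)
  bit 0 = 1: r = r^2 * 22 mod 41 = 1^2 * 22 = 1*22 = 22
  bit 1 = 1: r = r^2 * 22 mod 41 = 22^2 * 22 = 33*22 = 29
  bit 2 = 1: r = r^2 * 22 mod 41 = 29^2 * 22 = 21*22 = 11
  bit 3 = 0: r = r^2 mod 41 = 11^2 = 39
  bit 4 = 0: r = r^2 mod 41 = 39^2 = 4
  -> s = B^a = 4

Answer: 23 22 4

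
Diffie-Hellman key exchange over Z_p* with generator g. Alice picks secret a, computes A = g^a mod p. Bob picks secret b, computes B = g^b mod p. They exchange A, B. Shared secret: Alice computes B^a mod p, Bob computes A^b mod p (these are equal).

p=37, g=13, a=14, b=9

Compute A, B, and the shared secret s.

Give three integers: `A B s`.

A = 13^14 mod 37  (bits of 14 = 1110)
  bit 0 = 1: r = r^2 * 13 mod 37 = 1^2 * 13 = 1*13 = 13
  bit 1 = 1: r = r^2 * 13 mod 37 = 13^2 * 13 = 21*13 = 14
  bit 2 = 1: r = r^2 * 13 mod 37 = 14^2 * 13 = 11*13 = 32
  bit 3 = 0: r = r^2 mod 37 = 32^2 = 25
  -> A = 25
B = 13^9 mod 37  (bits of 9 = 1001)
  bit 0 = 1: r = r^2 * 13 mod 37 = 1^2 * 13 = 1*13 = 13
  bit 1 = 0: r = r^2 mod 37 = 13^2 = 21
  bit 2 = 0: r = r^2 mod 37 = 21^2 = 34
  bit 3 = 1: r = r^2 * 13 mod 37 = 34^2 * 13 = 9*13 = 6
  -> B = 6
s = B^a = 6^14 mod 37  (bits of 14 = 1110)
  bit 0 = 1: r = r^2 * 6 mod 37 = 1^2 * 6 = 1*6 = 6
  bit 1 = 1: r = r^2 * 6 mod 37 = 6^2 * 6 = 36*6 = 31
  bit 2 = 1: r = r^2 * 6 mod 37 = 31^2 * 6 = 36*6 = 31
  bit 3 = 0: r = r^2 mod 37 = 31^2 = 36
  -> s = B^a = 36

Answer: 25 6 36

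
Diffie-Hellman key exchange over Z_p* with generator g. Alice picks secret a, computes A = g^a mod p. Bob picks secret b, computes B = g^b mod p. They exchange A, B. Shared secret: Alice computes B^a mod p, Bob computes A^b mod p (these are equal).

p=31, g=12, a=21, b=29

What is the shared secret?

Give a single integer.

Answer: 15

Derivation:
A = 12^21 mod 31  (bits of 21 = 10101)
  bit 0 = 1: r = r^2 * 12 mod 31 = 1^2 * 12 = 1*12 = 12
  bit 1 = 0: r = r^2 mod 31 = 12^2 = 20
  bit 2 = 1: r = r^2 * 12 mod 31 = 20^2 * 12 = 28*12 = 26
  bit 3 = 0: r = r^2 mod 31 = 26^2 = 25
  bit 4 = 1: r = r^2 * 12 mod 31 = 25^2 * 12 = 5*12 = 29
  -> A = 29
B = 12^29 mod 31  (bits of 29 = 11101)
  bit 0 = 1: r = r^2 * 12 mod 31 = 1^2 * 12 = 1*12 = 12
  bit 1 = 1: r = r^2 * 12 mod 31 = 12^2 * 12 = 20*12 = 23
  bit 2 = 1: r = r^2 * 12 mod 31 = 23^2 * 12 = 2*12 = 24
  bit 3 = 0: r = r^2 mod 31 = 24^2 = 18
  bit 4 = 1: r = r^2 * 12 mod 31 = 18^2 * 12 = 14*12 = 13
  -> B = 13
s = B^a = 13^21 mod 31  (bits of 21 = 10101)
  bit 0 = 1: r = r^2 * 13 mod 31 = 1^2 * 13 = 1*13 = 13
  bit 1 = 0: r = r^2 mod 31 = 13^2 = 14
  bit 2 = 1: r = r^2 * 13 mod 31 = 14^2 * 13 = 10*13 = 6
  bit 3 = 0: r = r^2 mod 31 = 6^2 = 5
  bit 4 = 1: r = r^2 * 13 mod 31 = 5^2 * 13 = 25*13 = 15
  -> s = B^a = 15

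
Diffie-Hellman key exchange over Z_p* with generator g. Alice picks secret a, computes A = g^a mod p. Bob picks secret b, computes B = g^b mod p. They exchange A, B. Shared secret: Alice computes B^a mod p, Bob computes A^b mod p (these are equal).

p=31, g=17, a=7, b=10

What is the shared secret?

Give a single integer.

A = 17^7 mod 31  (bits of 7 = 111)
  bit 0 = 1: r = r^2 * 17 mod 31 = 1^2 * 17 = 1*17 = 17
  bit 1 = 1: r = r^2 * 17 mod 31 = 17^2 * 17 = 10*17 = 15
  bit 2 = 1: r = r^2 * 17 mod 31 = 15^2 * 17 = 8*17 = 12
  -> A = 12
B = 17^10 mod 31  (bits of 10 = 1010)
  bit 0 = 1: r = r^2 * 17 mod 31 = 1^2 * 17 = 1*17 = 17
  bit 1 = 0: r = r^2 mod 31 = 17^2 = 10
  bit 2 = 1: r = r^2 * 17 mod 31 = 10^2 * 17 = 7*17 = 26
  bit 3 = 0: r = r^2 mod 31 = 26^2 = 25
  -> B = 25
s = B^a = 25^7 mod 31  (bits of 7 = 111)
  bit 0 = 1: r = r^2 * 25 mod 31 = 1^2 * 25 = 1*25 = 25
  bit 1 = 1: r = r^2 * 25 mod 31 = 25^2 * 25 = 5*25 = 1
  bit 2 = 1: r = r^2 * 25 mod 31 = 1^2 * 25 = 1*25 = 25
  -> s = B^a = 25

Answer: 25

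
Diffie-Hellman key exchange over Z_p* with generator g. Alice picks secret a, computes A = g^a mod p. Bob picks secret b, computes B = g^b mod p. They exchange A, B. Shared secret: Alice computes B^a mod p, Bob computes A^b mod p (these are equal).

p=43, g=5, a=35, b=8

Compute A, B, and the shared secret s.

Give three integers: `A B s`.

A = 5^35 mod 43  (bits of 35 = 100011)
  bit 0 = 1: r = r^2 * 5 mod 43 = 1^2 * 5 = 1*5 = 5
  bit 1 = 0: r = r^2 mod 43 = 5^2 = 25
  bit 2 = 0: r = r^2 mod 43 = 25^2 = 23
  bit 3 = 0: r = r^2 mod 43 = 23^2 = 13
  bit 4 = 1: r = r^2 * 5 mod 43 = 13^2 * 5 = 40*5 = 28
  bit 5 = 1: r = r^2 * 5 mod 43 = 28^2 * 5 = 10*5 = 7
  -> A = 7
B = 5^8 mod 43  (bits of 8 = 1000)
  bit 0 = 1: r = r^2 * 5 mod 43 = 1^2 * 5 = 1*5 = 5
  bit 1 = 0: r = r^2 mod 43 = 5^2 = 25
  bit 2 = 0: r = r^2 mod 43 = 25^2 = 23
  bit 3 = 0: r = r^2 mod 43 = 23^2 = 13
  -> B = 13
s = B^a = 13^35 mod 43  (bits of 35 = 100011)
  bit 0 = 1: r = r^2 * 13 mod 43 = 1^2 * 13 = 1*13 = 13
  bit 1 = 0: r = r^2 mod 43 = 13^2 = 40
  bit 2 = 0: r = r^2 mod 43 = 40^2 = 9
  bit 3 = 0: r = r^2 mod 43 = 9^2 = 38
  bit 4 = 1: r = r^2 * 13 mod 43 = 38^2 * 13 = 25*13 = 24
  bit 5 = 1: r = r^2 * 13 mod 43 = 24^2 * 13 = 17*13 = 6
  -> s = B^a = 6

Answer: 7 13 6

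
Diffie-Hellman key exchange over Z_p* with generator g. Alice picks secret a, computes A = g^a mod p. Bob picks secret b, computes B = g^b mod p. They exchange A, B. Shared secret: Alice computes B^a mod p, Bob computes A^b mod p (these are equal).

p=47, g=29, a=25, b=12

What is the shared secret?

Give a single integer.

Answer: 18

Derivation:
A = 29^25 mod 47  (bits of 25 = 11001)
  bit 0 = 1: r = r^2 * 29 mod 47 = 1^2 * 29 = 1*29 = 29
  bit 1 = 1: r = r^2 * 29 mod 47 = 29^2 * 29 = 42*29 = 43
  bit 2 = 0: r = r^2 mod 47 = 43^2 = 16
  bit 3 = 0: r = r^2 mod 47 = 16^2 = 21
  bit 4 = 1: r = r^2 * 29 mod 47 = 21^2 * 29 = 18*29 = 5
  -> A = 5
B = 29^12 mod 47  (bits of 12 = 1100)
  bit 0 = 1: r = r^2 * 29 mod 47 = 1^2 * 29 = 1*29 = 29
  bit 1 = 1: r = r^2 * 29 mod 47 = 29^2 * 29 = 42*29 = 43
  bit 2 = 0: r = r^2 mod 47 = 43^2 = 16
  bit 3 = 0: r = r^2 mod 47 = 16^2 = 21
  -> B = 21
s = B^a = 21^25 mod 47  (bits of 25 = 11001)
  bit 0 = 1: r = r^2 * 21 mod 47 = 1^2 * 21 = 1*21 = 21
  bit 1 = 1: r = r^2 * 21 mod 47 = 21^2 * 21 = 18*21 = 2
  bit 2 = 0: r = r^2 mod 47 = 2^2 = 4
  bit 3 = 0: r = r^2 mod 47 = 4^2 = 16
  bit 4 = 1: r = r^2 * 21 mod 47 = 16^2 * 21 = 21*21 = 18
  -> s = B^a = 18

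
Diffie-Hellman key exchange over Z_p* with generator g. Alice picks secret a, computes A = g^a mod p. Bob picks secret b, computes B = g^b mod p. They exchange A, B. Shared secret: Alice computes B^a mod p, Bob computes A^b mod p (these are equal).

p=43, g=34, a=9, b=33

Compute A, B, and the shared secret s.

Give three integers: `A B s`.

A = 34^9 mod 43  (bits of 9 = 1001)
  bit 0 = 1: r = r^2 * 34 mod 43 = 1^2 * 34 = 1*34 = 34
  bit 1 = 0: r = r^2 mod 43 = 34^2 = 38
  bit 2 = 0: r = r^2 mod 43 = 38^2 = 25
  bit 3 = 1: r = r^2 * 34 mod 43 = 25^2 * 34 = 23*34 = 8
  -> A = 8
B = 34^33 mod 43  (bits of 33 = 100001)
  bit 0 = 1: r = r^2 * 34 mod 43 = 1^2 * 34 = 1*34 = 34
  bit 1 = 0: r = r^2 mod 43 = 34^2 = 38
  bit 2 = 0: r = r^2 mod 43 = 38^2 = 25
  bit 3 = 0: r = r^2 mod 43 = 25^2 = 23
  bit 4 = 0: r = r^2 mod 43 = 23^2 = 13
  bit 5 = 1: r = r^2 * 34 mod 43 = 13^2 * 34 = 40*34 = 27
  -> B = 27
s = B^a = 27^9 mod 43  (bits of 9 = 1001)
  bit 0 = 1: r = r^2 * 27 mod 43 = 1^2 * 27 = 1*27 = 27
  bit 1 = 0: r = r^2 mod 43 = 27^2 = 41
  bit 2 = 0: r = r^2 mod 43 = 41^2 = 4
  bit 3 = 1: r = r^2 * 27 mod 43 = 4^2 * 27 = 16*27 = 2
  -> s = B^a = 2

Answer: 8 27 2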